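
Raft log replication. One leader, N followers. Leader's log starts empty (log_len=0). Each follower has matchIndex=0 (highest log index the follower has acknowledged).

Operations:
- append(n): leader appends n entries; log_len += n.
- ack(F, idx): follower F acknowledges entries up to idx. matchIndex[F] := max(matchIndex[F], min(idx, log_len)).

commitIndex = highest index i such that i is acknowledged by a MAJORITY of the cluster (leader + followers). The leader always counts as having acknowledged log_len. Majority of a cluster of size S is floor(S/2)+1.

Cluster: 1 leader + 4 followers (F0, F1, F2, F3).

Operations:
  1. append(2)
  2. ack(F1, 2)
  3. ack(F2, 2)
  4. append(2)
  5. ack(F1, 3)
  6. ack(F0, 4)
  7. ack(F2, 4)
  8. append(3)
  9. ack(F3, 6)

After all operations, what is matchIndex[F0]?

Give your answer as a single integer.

Answer: 4

Derivation:
Op 1: append 2 -> log_len=2
Op 2: F1 acks idx 2 -> match: F0=0 F1=2 F2=0 F3=0; commitIndex=0
Op 3: F2 acks idx 2 -> match: F0=0 F1=2 F2=2 F3=0; commitIndex=2
Op 4: append 2 -> log_len=4
Op 5: F1 acks idx 3 -> match: F0=0 F1=3 F2=2 F3=0; commitIndex=2
Op 6: F0 acks idx 4 -> match: F0=4 F1=3 F2=2 F3=0; commitIndex=3
Op 7: F2 acks idx 4 -> match: F0=4 F1=3 F2=4 F3=0; commitIndex=4
Op 8: append 3 -> log_len=7
Op 9: F3 acks idx 6 -> match: F0=4 F1=3 F2=4 F3=6; commitIndex=4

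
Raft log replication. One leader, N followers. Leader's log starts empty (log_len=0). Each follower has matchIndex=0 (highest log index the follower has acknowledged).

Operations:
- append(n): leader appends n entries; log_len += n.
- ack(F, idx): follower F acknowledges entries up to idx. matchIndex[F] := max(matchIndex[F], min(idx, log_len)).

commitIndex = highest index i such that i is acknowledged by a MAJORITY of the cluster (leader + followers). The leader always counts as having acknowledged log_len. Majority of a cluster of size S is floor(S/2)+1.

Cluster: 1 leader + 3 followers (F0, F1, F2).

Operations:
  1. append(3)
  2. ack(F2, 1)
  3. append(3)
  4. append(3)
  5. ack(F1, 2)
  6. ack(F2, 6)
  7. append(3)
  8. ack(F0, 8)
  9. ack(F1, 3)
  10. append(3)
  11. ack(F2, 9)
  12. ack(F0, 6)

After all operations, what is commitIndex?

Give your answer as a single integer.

Op 1: append 3 -> log_len=3
Op 2: F2 acks idx 1 -> match: F0=0 F1=0 F2=1; commitIndex=0
Op 3: append 3 -> log_len=6
Op 4: append 3 -> log_len=9
Op 5: F1 acks idx 2 -> match: F0=0 F1=2 F2=1; commitIndex=1
Op 6: F2 acks idx 6 -> match: F0=0 F1=2 F2=6; commitIndex=2
Op 7: append 3 -> log_len=12
Op 8: F0 acks idx 8 -> match: F0=8 F1=2 F2=6; commitIndex=6
Op 9: F1 acks idx 3 -> match: F0=8 F1=3 F2=6; commitIndex=6
Op 10: append 3 -> log_len=15
Op 11: F2 acks idx 9 -> match: F0=8 F1=3 F2=9; commitIndex=8
Op 12: F0 acks idx 6 -> match: F0=8 F1=3 F2=9; commitIndex=8

Answer: 8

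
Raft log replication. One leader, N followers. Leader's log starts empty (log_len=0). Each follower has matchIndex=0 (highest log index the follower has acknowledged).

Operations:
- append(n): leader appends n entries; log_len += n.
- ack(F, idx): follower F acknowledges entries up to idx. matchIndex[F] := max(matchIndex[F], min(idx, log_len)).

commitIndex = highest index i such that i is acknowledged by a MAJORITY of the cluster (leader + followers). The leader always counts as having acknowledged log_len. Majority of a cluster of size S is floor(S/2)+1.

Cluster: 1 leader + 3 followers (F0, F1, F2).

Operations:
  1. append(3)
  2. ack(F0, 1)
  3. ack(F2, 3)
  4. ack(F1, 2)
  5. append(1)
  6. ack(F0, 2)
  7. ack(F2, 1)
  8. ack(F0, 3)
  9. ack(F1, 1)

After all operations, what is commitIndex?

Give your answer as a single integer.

Answer: 3

Derivation:
Op 1: append 3 -> log_len=3
Op 2: F0 acks idx 1 -> match: F0=1 F1=0 F2=0; commitIndex=0
Op 3: F2 acks idx 3 -> match: F0=1 F1=0 F2=3; commitIndex=1
Op 4: F1 acks idx 2 -> match: F0=1 F1=2 F2=3; commitIndex=2
Op 5: append 1 -> log_len=4
Op 6: F0 acks idx 2 -> match: F0=2 F1=2 F2=3; commitIndex=2
Op 7: F2 acks idx 1 -> match: F0=2 F1=2 F2=3; commitIndex=2
Op 8: F0 acks idx 3 -> match: F0=3 F1=2 F2=3; commitIndex=3
Op 9: F1 acks idx 1 -> match: F0=3 F1=2 F2=3; commitIndex=3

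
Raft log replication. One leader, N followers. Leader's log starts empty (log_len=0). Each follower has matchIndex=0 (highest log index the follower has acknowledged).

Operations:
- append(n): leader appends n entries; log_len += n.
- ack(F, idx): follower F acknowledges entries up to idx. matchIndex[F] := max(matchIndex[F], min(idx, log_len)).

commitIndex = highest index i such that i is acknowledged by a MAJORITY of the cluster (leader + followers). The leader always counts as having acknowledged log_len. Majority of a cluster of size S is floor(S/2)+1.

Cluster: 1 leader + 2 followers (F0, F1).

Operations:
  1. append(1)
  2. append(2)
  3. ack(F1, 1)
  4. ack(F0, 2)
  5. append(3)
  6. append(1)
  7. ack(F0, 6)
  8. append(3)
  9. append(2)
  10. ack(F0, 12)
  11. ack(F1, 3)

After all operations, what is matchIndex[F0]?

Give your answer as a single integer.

Answer: 12

Derivation:
Op 1: append 1 -> log_len=1
Op 2: append 2 -> log_len=3
Op 3: F1 acks idx 1 -> match: F0=0 F1=1; commitIndex=1
Op 4: F0 acks idx 2 -> match: F0=2 F1=1; commitIndex=2
Op 5: append 3 -> log_len=6
Op 6: append 1 -> log_len=7
Op 7: F0 acks idx 6 -> match: F0=6 F1=1; commitIndex=6
Op 8: append 3 -> log_len=10
Op 9: append 2 -> log_len=12
Op 10: F0 acks idx 12 -> match: F0=12 F1=1; commitIndex=12
Op 11: F1 acks idx 3 -> match: F0=12 F1=3; commitIndex=12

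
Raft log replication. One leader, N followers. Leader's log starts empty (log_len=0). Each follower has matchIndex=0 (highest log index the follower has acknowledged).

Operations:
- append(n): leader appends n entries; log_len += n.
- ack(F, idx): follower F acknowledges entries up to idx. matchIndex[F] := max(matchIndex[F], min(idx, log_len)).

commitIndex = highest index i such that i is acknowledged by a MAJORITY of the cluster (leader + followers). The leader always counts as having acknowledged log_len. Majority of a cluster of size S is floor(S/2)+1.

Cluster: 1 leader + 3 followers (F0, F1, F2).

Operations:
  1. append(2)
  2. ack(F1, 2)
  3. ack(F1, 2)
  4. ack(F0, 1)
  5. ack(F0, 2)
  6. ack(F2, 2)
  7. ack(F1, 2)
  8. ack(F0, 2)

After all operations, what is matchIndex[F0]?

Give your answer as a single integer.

Op 1: append 2 -> log_len=2
Op 2: F1 acks idx 2 -> match: F0=0 F1=2 F2=0; commitIndex=0
Op 3: F1 acks idx 2 -> match: F0=0 F1=2 F2=0; commitIndex=0
Op 4: F0 acks idx 1 -> match: F0=1 F1=2 F2=0; commitIndex=1
Op 5: F0 acks idx 2 -> match: F0=2 F1=2 F2=0; commitIndex=2
Op 6: F2 acks idx 2 -> match: F0=2 F1=2 F2=2; commitIndex=2
Op 7: F1 acks idx 2 -> match: F0=2 F1=2 F2=2; commitIndex=2
Op 8: F0 acks idx 2 -> match: F0=2 F1=2 F2=2; commitIndex=2

Answer: 2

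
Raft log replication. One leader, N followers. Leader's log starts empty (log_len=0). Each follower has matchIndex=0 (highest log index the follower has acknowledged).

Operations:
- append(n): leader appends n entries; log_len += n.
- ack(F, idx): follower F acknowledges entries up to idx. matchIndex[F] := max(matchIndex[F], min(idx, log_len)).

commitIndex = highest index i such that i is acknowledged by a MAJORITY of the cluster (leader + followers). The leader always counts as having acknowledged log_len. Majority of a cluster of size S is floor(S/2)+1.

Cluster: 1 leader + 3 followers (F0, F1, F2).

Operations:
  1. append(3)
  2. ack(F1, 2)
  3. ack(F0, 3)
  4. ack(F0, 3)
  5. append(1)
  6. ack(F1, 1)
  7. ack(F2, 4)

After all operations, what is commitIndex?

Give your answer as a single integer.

Answer: 3

Derivation:
Op 1: append 3 -> log_len=3
Op 2: F1 acks idx 2 -> match: F0=0 F1=2 F2=0; commitIndex=0
Op 3: F0 acks idx 3 -> match: F0=3 F1=2 F2=0; commitIndex=2
Op 4: F0 acks idx 3 -> match: F0=3 F1=2 F2=0; commitIndex=2
Op 5: append 1 -> log_len=4
Op 6: F1 acks idx 1 -> match: F0=3 F1=2 F2=0; commitIndex=2
Op 7: F2 acks idx 4 -> match: F0=3 F1=2 F2=4; commitIndex=3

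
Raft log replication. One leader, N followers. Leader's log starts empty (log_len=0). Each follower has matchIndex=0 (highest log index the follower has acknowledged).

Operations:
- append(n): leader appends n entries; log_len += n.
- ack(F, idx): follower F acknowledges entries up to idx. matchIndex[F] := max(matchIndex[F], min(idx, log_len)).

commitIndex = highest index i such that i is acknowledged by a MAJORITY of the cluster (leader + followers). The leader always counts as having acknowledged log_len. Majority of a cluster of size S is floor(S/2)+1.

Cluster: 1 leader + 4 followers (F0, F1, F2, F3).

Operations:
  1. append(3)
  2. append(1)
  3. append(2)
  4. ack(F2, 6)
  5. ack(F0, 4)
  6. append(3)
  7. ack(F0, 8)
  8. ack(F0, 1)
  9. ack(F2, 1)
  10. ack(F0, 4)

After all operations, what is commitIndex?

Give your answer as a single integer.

Answer: 6

Derivation:
Op 1: append 3 -> log_len=3
Op 2: append 1 -> log_len=4
Op 3: append 2 -> log_len=6
Op 4: F2 acks idx 6 -> match: F0=0 F1=0 F2=6 F3=0; commitIndex=0
Op 5: F0 acks idx 4 -> match: F0=4 F1=0 F2=6 F3=0; commitIndex=4
Op 6: append 3 -> log_len=9
Op 7: F0 acks idx 8 -> match: F0=8 F1=0 F2=6 F3=0; commitIndex=6
Op 8: F0 acks idx 1 -> match: F0=8 F1=0 F2=6 F3=0; commitIndex=6
Op 9: F2 acks idx 1 -> match: F0=8 F1=0 F2=6 F3=0; commitIndex=6
Op 10: F0 acks idx 4 -> match: F0=8 F1=0 F2=6 F3=0; commitIndex=6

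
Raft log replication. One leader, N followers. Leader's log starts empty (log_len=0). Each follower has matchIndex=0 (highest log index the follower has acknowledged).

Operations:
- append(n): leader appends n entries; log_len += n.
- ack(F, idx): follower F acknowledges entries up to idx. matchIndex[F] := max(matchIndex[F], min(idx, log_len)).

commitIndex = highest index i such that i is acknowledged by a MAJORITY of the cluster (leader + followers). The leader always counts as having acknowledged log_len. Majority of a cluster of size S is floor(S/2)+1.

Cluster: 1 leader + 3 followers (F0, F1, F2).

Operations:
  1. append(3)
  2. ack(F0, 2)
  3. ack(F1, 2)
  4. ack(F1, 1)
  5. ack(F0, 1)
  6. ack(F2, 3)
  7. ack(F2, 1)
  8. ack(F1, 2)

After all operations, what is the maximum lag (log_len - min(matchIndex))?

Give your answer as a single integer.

Op 1: append 3 -> log_len=3
Op 2: F0 acks idx 2 -> match: F0=2 F1=0 F2=0; commitIndex=0
Op 3: F1 acks idx 2 -> match: F0=2 F1=2 F2=0; commitIndex=2
Op 4: F1 acks idx 1 -> match: F0=2 F1=2 F2=0; commitIndex=2
Op 5: F0 acks idx 1 -> match: F0=2 F1=2 F2=0; commitIndex=2
Op 6: F2 acks idx 3 -> match: F0=2 F1=2 F2=3; commitIndex=2
Op 7: F2 acks idx 1 -> match: F0=2 F1=2 F2=3; commitIndex=2
Op 8: F1 acks idx 2 -> match: F0=2 F1=2 F2=3; commitIndex=2

Answer: 1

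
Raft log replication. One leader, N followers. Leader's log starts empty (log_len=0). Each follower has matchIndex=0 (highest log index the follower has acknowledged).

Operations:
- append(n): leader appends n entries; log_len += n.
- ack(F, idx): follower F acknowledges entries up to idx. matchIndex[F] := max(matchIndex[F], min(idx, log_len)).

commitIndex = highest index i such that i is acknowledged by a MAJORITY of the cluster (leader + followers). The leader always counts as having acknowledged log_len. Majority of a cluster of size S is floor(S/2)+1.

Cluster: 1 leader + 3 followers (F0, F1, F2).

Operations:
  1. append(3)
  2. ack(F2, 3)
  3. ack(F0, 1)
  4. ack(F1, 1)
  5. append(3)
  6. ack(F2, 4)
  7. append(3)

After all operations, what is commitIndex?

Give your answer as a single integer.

Op 1: append 3 -> log_len=3
Op 2: F2 acks idx 3 -> match: F0=0 F1=0 F2=3; commitIndex=0
Op 3: F0 acks idx 1 -> match: F0=1 F1=0 F2=3; commitIndex=1
Op 4: F1 acks idx 1 -> match: F0=1 F1=1 F2=3; commitIndex=1
Op 5: append 3 -> log_len=6
Op 6: F2 acks idx 4 -> match: F0=1 F1=1 F2=4; commitIndex=1
Op 7: append 3 -> log_len=9

Answer: 1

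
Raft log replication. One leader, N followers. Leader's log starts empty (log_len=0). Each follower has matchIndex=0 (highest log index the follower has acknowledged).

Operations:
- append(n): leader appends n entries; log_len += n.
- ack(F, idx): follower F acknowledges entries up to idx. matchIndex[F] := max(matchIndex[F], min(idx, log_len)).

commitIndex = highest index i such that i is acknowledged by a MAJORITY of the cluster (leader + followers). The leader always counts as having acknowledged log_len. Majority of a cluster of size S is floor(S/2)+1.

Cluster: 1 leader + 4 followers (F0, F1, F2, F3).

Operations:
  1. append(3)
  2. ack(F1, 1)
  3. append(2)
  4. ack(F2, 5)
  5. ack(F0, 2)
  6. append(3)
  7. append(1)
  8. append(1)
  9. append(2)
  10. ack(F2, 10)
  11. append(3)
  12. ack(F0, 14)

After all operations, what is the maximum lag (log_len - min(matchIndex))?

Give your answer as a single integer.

Op 1: append 3 -> log_len=3
Op 2: F1 acks idx 1 -> match: F0=0 F1=1 F2=0 F3=0; commitIndex=0
Op 3: append 2 -> log_len=5
Op 4: F2 acks idx 5 -> match: F0=0 F1=1 F2=5 F3=0; commitIndex=1
Op 5: F0 acks idx 2 -> match: F0=2 F1=1 F2=5 F3=0; commitIndex=2
Op 6: append 3 -> log_len=8
Op 7: append 1 -> log_len=9
Op 8: append 1 -> log_len=10
Op 9: append 2 -> log_len=12
Op 10: F2 acks idx 10 -> match: F0=2 F1=1 F2=10 F3=0; commitIndex=2
Op 11: append 3 -> log_len=15
Op 12: F0 acks idx 14 -> match: F0=14 F1=1 F2=10 F3=0; commitIndex=10

Answer: 15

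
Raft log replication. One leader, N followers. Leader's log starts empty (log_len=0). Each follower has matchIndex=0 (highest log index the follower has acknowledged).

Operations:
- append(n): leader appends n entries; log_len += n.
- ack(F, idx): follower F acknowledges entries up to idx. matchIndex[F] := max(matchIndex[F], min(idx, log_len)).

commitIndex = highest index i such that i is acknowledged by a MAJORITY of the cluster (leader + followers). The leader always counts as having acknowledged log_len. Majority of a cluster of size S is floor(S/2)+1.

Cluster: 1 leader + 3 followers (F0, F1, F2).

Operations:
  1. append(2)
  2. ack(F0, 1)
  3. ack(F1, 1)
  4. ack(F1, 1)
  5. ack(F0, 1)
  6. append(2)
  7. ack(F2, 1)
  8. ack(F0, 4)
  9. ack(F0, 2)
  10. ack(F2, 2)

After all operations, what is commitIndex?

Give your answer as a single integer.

Op 1: append 2 -> log_len=2
Op 2: F0 acks idx 1 -> match: F0=1 F1=0 F2=0; commitIndex=0
Op 3: F1 acks idx 1 -> match: F0=1 F1=1 F2=0; commitIndex=1
Op 4: F1 acks idx 1 -> match: F0=1 F1=1 F2=0; commitIndex=1
Op 5: F0 acks idx 1 -> match: F0=1 F1=1 F2=0; commitIndex=1
Op 6: append 2 -> log_len=4
Op 7: F2 acks idx 1 -> match: F0=1 F1=1 F2=1; commitIndex=1
Op 8: F0 acks idx 4 -> match: F0=4 F1=1 F2=1; commitIndex=1
Op 9: F0 acks idx 2 -> match: F0=4 F1=1 F2=1; commitIndex=1
Op 10: F2 acks idx 2 -> match: F0=4 F1=1 F2=2; commitIndex=2

Answer: 2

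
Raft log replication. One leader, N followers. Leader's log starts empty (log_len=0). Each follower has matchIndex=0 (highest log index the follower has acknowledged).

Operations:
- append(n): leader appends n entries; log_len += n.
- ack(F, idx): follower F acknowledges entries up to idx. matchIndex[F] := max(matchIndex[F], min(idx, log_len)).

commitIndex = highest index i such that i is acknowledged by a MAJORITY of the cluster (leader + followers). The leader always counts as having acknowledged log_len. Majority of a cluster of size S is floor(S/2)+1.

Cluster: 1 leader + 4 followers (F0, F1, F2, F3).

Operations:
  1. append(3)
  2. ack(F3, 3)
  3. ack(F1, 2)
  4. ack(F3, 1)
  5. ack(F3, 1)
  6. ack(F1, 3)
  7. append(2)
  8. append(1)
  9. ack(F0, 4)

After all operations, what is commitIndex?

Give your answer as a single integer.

Op 1: append 3 -> log_len=3
Op 2: F3 acks idx 3 -> match: F0=0 F1=0 F2=0 F3=3; commitIndex=0
Op 3: F1 acks idx 2 -> match: F0=0 F1=2 F2=0 F3=3; commitIndex=2
Op 4: F3 acks idx 1 -> match: F0=0 F1=2 F2=0 F3=3; commitIndex=2
Op 5: F3 acks idx 1 -> match: F0=0 F1=2 F2=0 F3=3; commitIndex=2
Op 6: F1 acks idx 3 -> match: F0=0 F1=3 F2=0 F3=3; commitIndex=3
Op 7: append 2 -> log_len=5
Op 8: append 1 -> log_len=6
Op 9: F0 acks idx 4 -> match: F0=4 F1=3 F2=0 F3=3; commitIndex=3

Answer: 3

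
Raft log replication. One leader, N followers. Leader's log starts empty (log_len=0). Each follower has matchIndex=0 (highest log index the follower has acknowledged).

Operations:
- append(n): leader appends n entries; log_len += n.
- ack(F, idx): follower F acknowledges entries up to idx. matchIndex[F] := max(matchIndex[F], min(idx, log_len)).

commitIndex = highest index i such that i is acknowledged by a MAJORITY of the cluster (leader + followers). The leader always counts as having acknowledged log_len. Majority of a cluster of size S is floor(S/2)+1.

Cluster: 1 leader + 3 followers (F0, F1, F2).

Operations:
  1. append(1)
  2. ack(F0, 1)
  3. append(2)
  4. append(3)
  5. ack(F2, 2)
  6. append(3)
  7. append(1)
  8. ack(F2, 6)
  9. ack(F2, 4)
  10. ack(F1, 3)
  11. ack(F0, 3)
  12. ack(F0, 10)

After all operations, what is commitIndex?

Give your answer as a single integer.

Op 1: append 1 -> log_len=1
Op 2: F0 acks idx 1 -> match: F0=1 F1=0 F2=0; commitIndex=0
Op 3: append 2 -> log_len=3
Op 4: append 3 -> log_len=6
Op 5: F2 acks idx 2 -> match: F0=1 F1=0 F2=2; commitIndex=1
Op 6: append 3 -> log_len=9
Op 7: append 1 -> log_len=10
Op 8: F2 acks idx 6 -> match: F0=1 F1=0 F2=6; commitIndex=1
Op 9: F2 acks idx 4 -> match: F0=1 F1=0 F2=6; commitIndex=1
Op 10: F1 acks idx 3 -> match: F0=1 F1=3 F2=6; commitIndex=3
Op 11: F0 acks idx 3 -> match: F0=3 F1=3 F2=6; commitIndex=3
Op 12: F0 acks idx 10 -> match: F0=10 F1=3 F2=6; commitIndex=6

Answer: 6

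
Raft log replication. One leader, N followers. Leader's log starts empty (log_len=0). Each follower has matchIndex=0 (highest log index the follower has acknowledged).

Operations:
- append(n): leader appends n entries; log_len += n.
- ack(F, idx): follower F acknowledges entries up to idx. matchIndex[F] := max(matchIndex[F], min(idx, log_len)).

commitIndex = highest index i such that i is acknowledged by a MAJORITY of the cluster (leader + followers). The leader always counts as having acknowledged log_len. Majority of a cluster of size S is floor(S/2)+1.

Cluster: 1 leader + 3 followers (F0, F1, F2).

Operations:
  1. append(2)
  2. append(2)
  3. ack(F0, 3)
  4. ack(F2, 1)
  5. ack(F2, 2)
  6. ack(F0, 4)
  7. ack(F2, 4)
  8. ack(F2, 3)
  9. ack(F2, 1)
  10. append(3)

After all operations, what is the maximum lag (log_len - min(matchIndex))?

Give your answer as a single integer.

Answer: 7

Derivation:
Op 1: append 2 -> log_len=2
Op 2: append 2 -> log_len=4
Op 3: F0 acks idx 3 -> match: F0=3 F1=0 F2=0; commitIndex=0
Op 4: F2 acks idx 1 -> match: F0=3 F1=0 F2=1; commitIndex=1
Op 5: F2 acks idx 2 -> match: F0=3 F1=0 F2=2; commitIndex=2
Op 6: F0 acks idx 4 -> match: F0=4 F1=0 F2=2; commitIndex=2
Op 7: F2 acks idx 4 -> match: F0=4 F1=0 F2=4; commitIndex=4
Op 8: F2 acks idx 3 -> match: F0=4 F1=0 F2=4; commitIndex=4
Op 9: F2 acks idx 1 -> match: F0=4 F1=0 F2=4; commitIndex=4
Op 10: append 3 -> log_len=7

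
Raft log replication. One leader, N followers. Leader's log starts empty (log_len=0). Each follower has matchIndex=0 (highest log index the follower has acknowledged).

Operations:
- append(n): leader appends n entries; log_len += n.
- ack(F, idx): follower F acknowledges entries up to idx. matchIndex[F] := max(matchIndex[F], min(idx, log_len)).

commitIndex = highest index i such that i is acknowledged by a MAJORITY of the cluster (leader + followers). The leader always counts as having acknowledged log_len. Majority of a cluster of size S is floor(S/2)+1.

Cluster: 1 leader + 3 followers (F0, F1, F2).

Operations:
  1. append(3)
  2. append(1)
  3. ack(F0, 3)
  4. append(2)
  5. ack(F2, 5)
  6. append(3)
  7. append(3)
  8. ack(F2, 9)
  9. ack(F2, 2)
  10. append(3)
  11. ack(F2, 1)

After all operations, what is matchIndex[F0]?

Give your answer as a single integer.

Answer: 3

Derivation:
Op 1: append 3 -> log_len=3
Op 2: append 1 -> log_len=4
Op 3: F0 acks idx 3 -> match: F0=3 F1=0 F2=0; commitIndex=0
Op 4: append 2 -> log_len=6
Op 5: F2 acks idx 5 -> match: F0=3 F1=0 F2=5; commitIndex=3
Op 6: append 3 -> log_len=9
Op 7: append 3 -> log_len=12
Op 8: F2 acks idx 9 -> match: F0=3 F1=0 F2=9; commitIndex=3
Op 9: F2 acks idx 2 -> match: F0=3 F1=0 F2=9; commitIndex=3
Op 10: append 3 -> log_len=15
Op 11: F2 acks idx 1 -> match: F0=3 F1=0 F2=9; commitIndex=3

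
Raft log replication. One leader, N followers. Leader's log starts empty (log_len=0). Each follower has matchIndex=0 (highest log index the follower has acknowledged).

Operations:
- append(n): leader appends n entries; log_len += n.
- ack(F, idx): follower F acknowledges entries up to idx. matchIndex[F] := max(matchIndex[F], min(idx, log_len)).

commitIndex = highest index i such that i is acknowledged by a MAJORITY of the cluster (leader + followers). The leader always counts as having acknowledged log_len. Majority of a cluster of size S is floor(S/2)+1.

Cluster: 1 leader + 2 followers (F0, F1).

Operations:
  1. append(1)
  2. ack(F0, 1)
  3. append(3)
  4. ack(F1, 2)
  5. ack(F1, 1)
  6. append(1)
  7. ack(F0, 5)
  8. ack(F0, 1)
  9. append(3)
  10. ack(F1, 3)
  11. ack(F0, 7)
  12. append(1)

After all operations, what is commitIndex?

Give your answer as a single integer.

Op 1: append 1 -> log_len=1
Op 2: F0 acks idx 1 -> match: F0=1 F1=0; commitIndex=1
Op 3: append 3 -> log_len=4
Op 4: F1 acks idx 2 -> match: F0=1 F1=2; commitIndex=2
Op 5: F1 acks idx 1 -> match: F0=1 F1=2; commitIndex=2
Op 6: append 1 -> log_len=5
Op 7: F0 acks idx 5 -> match: F0=5 F1=2; commitIndex=5
Op 8: F0 acks idx 1 -> match: F0=5 F1=2; commitIndex=5
Op 9: append 3 -> log_len=8
Op 10: F1 acks idx 3 -> match: F0=5 F1=3; commitIndex=5
Op 11: F0 acks idx 7 -> match: F0=7 F1=3; commitIndex=7
Op 12: append 1 -> log_len=9

Answer: 7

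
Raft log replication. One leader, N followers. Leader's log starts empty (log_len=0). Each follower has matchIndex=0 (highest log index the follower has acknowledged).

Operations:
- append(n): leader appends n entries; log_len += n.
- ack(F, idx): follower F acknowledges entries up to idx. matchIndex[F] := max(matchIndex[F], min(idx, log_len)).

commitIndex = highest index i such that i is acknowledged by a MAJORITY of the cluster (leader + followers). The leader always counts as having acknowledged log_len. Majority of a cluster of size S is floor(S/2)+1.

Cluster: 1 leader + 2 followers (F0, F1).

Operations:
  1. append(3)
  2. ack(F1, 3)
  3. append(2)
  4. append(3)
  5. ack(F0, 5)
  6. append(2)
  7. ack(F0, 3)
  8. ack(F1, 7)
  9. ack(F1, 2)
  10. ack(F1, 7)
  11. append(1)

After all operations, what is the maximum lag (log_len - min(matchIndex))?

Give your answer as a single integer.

Op 1: append 3 -> log_len=3
Op 2: F1 acks idx 3 -> match: F0=0 F1=3; commitIndex=3
Op 3: append 2 -> log_len=5
Op 4: append 3 -> log_len=8
Op 5: F0 acks idx 5 -> match: F0=5 F1=3; commitIndex=5
Op 6: append 2 -> log_len=10
Op 7: F0 acks idx 3 -> match: F0=5 F1=3; commitIndex=5
Op 8: F1 acks idx 7 -> match: F0=5 F1=7; commitIndex=7
Op 9: F1 acks idx 2 -> match: F0=5 F1=7; commitIndex=7
Op 10: F1 acks idx 7 -> match: F0=5 F1=7; commitIndex=7
Op 11: append 1 -> log_len=11

Answer: 6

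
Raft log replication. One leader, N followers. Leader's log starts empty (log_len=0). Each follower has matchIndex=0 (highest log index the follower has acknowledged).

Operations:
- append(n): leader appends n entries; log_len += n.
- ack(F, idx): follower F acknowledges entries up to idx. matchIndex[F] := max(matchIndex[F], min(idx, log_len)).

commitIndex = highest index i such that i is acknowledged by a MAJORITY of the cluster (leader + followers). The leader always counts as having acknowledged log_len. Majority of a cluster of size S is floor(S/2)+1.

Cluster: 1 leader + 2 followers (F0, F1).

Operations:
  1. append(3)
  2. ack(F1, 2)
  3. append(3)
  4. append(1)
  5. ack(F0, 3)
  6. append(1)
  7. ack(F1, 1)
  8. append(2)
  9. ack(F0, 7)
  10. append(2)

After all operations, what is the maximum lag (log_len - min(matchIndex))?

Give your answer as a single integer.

Op 1: append 3 -> log_len=3
Op 2: F1 acks idx 2 -> match: F0=0 F1=2; commitIndex=2
Op 3: append 3 -> log_len=6
Op 4: append 1 -> log_len=7
Op 5: F0 acks idx 3 -> match: F0=3 F1=2; commitIndex=3
Op 6: append 1 -> log_len=8
Op 7: F1 acks idx 1 -> match: F0=3 F1=2; commitIndex=3
Op 8: append 2 -> log_len=10
Op 9: F0 acks idx 7 -> match: F0=7 F1=2; commitIndex=7
Op 10: append 2 -> log_len=12

Answer: 10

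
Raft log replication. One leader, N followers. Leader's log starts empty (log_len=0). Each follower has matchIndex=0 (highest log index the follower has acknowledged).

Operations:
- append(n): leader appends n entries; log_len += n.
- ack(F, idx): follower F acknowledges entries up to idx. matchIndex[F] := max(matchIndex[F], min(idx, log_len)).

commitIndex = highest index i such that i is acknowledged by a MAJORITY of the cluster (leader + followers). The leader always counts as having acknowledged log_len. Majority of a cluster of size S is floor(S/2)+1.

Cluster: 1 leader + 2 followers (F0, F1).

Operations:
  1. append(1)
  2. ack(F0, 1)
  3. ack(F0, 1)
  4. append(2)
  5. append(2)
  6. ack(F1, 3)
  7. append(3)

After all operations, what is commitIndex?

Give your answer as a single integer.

Op 1: append 1 -> log_len=1
Op 2: F0 acks idx 1 -> match: F0=1 F1=0; commitIndex=1
Op 3: F0 acks idx 1 -> match: F0=1 F1=0; commitIndex=1
Op 4: append 2 -> log_len=3
Op 5: append 2 -> log_len=5
Op 6: F1 acks idx 3 -> match: F0=1 F1=3; commitIndex=3
Op 7: append 3 -> log_len=8

Answer: 3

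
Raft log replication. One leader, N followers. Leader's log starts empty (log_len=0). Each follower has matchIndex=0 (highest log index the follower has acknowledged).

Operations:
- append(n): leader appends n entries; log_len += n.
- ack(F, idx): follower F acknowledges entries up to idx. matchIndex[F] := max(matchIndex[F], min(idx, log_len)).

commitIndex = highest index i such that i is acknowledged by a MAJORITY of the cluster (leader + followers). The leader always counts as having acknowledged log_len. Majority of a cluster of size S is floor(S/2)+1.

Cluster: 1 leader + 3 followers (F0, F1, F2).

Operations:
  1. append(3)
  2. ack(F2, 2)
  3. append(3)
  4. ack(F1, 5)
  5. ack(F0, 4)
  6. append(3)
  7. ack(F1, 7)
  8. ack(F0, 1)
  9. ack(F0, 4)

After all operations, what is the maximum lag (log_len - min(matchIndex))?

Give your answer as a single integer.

Op 1: append 3 -> log_len=3
Op 2: F2 acks idx 2 -> match: F0=0 F1=0 F2=2; commitIndex=0
Op 3: append 3 -> log_len=6
Op 4: F1 acks idx 5 -> match: F0=0 F1=5 F2=2; commitIndex=2
Op 5: F0 acks idx 4 -> match: F0=4 F1=5 F2=2; commitIndex=4
Op 6: append 3 -> log_len=9
Op 7: F1 acks idx 7 -> match: F0=4 F1=7 F2=2; commitIndex=4
Op 8: F0 acks idx 1 -> match: F0=4 F1=7 F2=2; commitIndex=4
Op 9: F0 acks idx 4 -> match: F0=4 F1=7 F2=2; commitIndex=4

Answer: 7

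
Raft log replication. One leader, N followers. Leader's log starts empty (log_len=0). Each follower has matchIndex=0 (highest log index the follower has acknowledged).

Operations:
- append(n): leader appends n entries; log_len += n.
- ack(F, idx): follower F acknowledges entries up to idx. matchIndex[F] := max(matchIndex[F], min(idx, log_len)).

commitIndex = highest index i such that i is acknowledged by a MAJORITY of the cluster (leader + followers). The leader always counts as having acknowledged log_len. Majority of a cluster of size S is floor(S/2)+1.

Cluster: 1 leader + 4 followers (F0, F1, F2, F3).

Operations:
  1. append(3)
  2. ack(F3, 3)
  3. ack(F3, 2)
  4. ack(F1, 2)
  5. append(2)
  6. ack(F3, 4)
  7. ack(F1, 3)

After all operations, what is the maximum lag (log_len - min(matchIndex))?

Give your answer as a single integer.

Op 1: append 3 -> log_len=3
Op 2: F3 acks idx 3 -> match: F0=0 F1=0 F2=0 F3=3; commitIndex=0
Op 3: F3 acks idx 2 -> match: F0=0 F1=0 F2=0 F3=3; commitIndex=0
Op 4: F1 acks idx 2 -> match: F0=0 F1=2 F2=0 F3=3; commitIndex=2
Op 5: append 2 -> log_len=5
Op 6: F3 acks idx 4 -> match: F0=0 F1=2 F2=0 F3=4; commitIndex=2
Op 7: F1 acks idx 3 -> match: F0=0 F1=3 F2=0 F3=4; commitIndex=3

Answer: 5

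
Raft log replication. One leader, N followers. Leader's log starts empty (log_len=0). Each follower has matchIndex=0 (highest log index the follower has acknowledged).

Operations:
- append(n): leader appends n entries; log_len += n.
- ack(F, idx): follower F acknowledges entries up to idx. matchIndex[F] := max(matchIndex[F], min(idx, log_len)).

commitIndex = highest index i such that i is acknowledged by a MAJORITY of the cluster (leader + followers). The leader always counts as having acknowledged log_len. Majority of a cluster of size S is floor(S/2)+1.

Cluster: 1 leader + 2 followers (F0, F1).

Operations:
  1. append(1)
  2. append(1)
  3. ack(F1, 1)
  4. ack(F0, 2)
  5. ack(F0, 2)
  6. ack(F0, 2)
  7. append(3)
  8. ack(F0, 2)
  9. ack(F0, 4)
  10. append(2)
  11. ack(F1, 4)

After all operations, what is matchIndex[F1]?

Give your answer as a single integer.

Op 1: append 1 -> log_len=1
Op 2: append 1 -> log_len=2
Op 3: F1 acks idx 1 -> match: F0=0 F1=1; commitIndex=1
Op 4: F0 acks idx 2 -> match: F0=2 F1=1; commitIndex=2
Op 5: F0 acks idx 2 -> match: F0=2 F1=1; commitIndex=2
Op 6: F0 acks idx 2 -> match: F0=2 F1=1; commitIndex=2
Op 7: append 3 -> log_len=5
Op 8: F0 acks idx 2 -> match: F0=2 F1=1; commitIndex=2
Op 9: F0 acks idx 4 -> match: F0=4 F1=1; commitIndex=4
Op 10: append 2 -> log_len=7
Op 11: F1 acks idx 4 -> match: F0=4 F1=4; commitIndex=4

Answer: 4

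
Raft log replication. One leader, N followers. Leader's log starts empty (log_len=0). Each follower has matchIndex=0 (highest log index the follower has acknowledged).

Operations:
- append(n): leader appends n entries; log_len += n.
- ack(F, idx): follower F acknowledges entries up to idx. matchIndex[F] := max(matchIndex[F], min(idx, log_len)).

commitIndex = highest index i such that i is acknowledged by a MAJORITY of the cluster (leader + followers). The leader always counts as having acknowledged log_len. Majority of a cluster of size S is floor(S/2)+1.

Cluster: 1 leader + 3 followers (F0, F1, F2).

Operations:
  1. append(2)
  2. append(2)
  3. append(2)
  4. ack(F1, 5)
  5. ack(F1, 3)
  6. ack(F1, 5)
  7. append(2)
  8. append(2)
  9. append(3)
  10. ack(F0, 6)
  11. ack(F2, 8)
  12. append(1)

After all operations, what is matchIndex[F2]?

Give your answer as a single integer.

Op 1: append 2 -> log_len=2
Op 2: append 2 -> log_len=4
Op 3: append 2 -> log_len=6
Op 4: F1 acks idx 5 -> match: F0=0 F1=5 F2=0; commitIndex=0
Op 5: F1 acks idx 3 -> match: F0=0 F1=5 F2=0; commitIndex=0
Op 6: F1 acks idx 5 -> match: F0=0 F1=5 F2=0; commitIndex=0
Op 7: append 2 -> log_len=8
Op 8: append 2 -> log_len=10
Op 9: append 3 -> log_len=13
Op 10: F0 acks idx 6 -> match: F0=6 F1=5 F2=0; commitIndex=5
Op 11: F2 acks idx 8 -> match: F0=6 F1=5 F2=8; commitIndex=6
Op 12: append 1 -> log_len=14

Answer: 8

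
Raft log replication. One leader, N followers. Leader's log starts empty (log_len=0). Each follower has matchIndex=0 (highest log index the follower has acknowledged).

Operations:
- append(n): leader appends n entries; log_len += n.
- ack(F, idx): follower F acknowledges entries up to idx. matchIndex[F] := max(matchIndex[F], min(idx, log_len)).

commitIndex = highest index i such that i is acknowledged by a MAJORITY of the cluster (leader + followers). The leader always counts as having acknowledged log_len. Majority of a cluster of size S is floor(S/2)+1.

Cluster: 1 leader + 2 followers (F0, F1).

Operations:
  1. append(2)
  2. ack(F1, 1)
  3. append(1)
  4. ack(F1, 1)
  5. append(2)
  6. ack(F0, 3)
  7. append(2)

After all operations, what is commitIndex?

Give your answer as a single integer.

Op 1: append 2 -> log_len=2
Op 2: F1 acks idx 1 -> match: F0=0 F1=1; commitIndex=1
Op 3: append 1 -> log_len=3
Op 4: F1 acks idx 1 -> match: F0=0 F1=1; commitIndex=1
Op 5: append 2 -> log_len=5
Op 6: F0 acks idx 3 -> match: F0=3 F1=1; commitIndex=3
Op 7: append 2 -> log_len=7

Answer: 3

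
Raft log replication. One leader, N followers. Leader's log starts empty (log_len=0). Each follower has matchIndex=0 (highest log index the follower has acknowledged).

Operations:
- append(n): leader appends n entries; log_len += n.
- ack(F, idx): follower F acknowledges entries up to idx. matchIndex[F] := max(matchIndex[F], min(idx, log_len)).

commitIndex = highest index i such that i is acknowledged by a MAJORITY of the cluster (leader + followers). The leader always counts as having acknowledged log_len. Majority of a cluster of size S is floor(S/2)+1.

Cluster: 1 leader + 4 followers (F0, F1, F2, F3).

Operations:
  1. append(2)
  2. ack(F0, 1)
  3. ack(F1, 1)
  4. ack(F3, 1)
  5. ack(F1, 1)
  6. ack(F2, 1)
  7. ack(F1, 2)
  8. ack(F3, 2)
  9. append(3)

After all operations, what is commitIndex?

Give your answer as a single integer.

Op 1: append 2 -> log_len=2
Op 2: F0 acks idx 1 -> match: F0=1 F1=0 F2=0 F3=0; commitIndex=0
Op 3: F1 acks idx 1 -> match: F0=1 F1=1 F2=0 F3=0; commitIndex=1
Op 4: F3 acks idx 1 -> match: F0=1 F1=1 F2=0 F3=1; commitIndex=1
Op 5: F1 acks idx 1 -> match: F0=1 F1=1 F2=0 F3=1; commitIndex=1
Op 6: F2 acks idx 1 -> match: F0=1 F1=1 F2=1 F3=1; commitIndex=1
Op 7: F1 acks idx 2 -> match: F0=1 F1=2 F2=1 F3=1; commitIndex=1
Op 8: F3 acks idx 2 -> match: F0=1 F1=2 F2=1 F3=2; commitIndex=2
Op 9: append 3 -> log_len=5

Answer: 2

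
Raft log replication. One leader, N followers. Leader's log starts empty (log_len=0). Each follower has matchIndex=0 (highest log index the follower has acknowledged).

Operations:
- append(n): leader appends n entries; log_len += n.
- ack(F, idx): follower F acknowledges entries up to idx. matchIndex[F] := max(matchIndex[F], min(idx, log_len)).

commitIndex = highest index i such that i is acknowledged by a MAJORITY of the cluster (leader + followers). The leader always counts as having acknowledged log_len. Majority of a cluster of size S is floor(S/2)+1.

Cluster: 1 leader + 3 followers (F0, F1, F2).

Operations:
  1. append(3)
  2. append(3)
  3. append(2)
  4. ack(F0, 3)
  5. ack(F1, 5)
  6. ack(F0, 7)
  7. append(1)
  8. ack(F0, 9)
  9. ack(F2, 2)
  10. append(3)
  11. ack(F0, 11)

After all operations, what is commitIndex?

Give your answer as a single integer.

Answer: 5

Derivation:
Op 1: append 3 -> log_len=3
Op 2: append 3 -> log_len=6
Op 3: append 2 -> log_len=8
Op 4: F0 acks idx 3 -> match: F0=3 F1=0 F2=0; commitIndex=0
Op 5: F1 acks idx 5 -> match: F0=3 F1=5 F2=0; commitIndex=3
Op 6: F0 acks idx 7 -> match: F0=7 F1=5 F2=0; commitIndex=5
Op 7: append 1 -> log_len=9
Op 8: F0 acks idx 9 -> match: F0=9 F1=5 F2=0; commitIndex=5
Op 9: F2 acks idx 2 -> match: F0=9 F1=5 F2=2; commitIndex=5
Op 10: append 3 -> log_len=12
Op 11: F0 acks idx 11 -> match: F0=11 F1=5 F2=2; commitIndex=5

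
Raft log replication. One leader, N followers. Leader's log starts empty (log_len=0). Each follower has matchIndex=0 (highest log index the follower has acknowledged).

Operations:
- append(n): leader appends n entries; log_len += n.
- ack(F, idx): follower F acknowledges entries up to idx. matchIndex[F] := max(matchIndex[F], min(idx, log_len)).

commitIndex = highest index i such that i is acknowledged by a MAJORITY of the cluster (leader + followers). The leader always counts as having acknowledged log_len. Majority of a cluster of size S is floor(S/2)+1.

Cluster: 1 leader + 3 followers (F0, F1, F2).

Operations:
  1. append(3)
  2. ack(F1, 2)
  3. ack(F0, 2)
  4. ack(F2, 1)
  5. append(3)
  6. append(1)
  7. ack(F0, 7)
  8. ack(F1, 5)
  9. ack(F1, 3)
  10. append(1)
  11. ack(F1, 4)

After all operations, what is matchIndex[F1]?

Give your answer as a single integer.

Answer: 5

Derivation:
Op 1: append 3 -> log_len=3
Op 2: F1 acks idx 2 -> match: F0=0 F1=2 F2=0; commitIndex=0
Op 3: F0 acks idx 2 -> match: F0=2 F1=2 F2=0; commitIndex=2
Op 4: F2 acks idx 1 -> match: F0=2 F1=2 F2=1; commitIndex=2
Op 5: append 3 -> log_len=6
Op 6: append 1 -> log_len=7
Op 7: F0 acks idx 7 -> match: F0=7 F1=2 F2=1; commitIndex=2
Op 8: F1 acks idx 5 -> match: F0=7 F1=5 F2=1; commitIndex=5
Op 9: F1 acks idx 3 -> match: F0=7 F1=5 F2=1; commitIndex=5
Op 10: append 1 -> log_len=8
Op 11: F1 acks idx 4 -> match: F0=7 F1=5 F2=1; commitIndex=5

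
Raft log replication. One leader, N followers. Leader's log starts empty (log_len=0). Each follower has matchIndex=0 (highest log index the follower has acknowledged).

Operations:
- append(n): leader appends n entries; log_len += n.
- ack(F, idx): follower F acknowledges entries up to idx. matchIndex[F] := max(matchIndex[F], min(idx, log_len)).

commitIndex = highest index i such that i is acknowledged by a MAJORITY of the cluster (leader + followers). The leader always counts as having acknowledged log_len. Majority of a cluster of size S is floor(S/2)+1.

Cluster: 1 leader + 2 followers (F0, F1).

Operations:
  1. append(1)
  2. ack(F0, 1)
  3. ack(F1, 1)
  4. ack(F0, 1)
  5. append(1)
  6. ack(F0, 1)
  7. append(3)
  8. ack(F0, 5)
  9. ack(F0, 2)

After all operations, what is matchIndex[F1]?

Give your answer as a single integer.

Op 1: append 1 -> log_len=1
Op 2: F0 acks idx 1 -> match: F0=1 F1=0; commitIndex=1
Op 3: F1 acks idx 1 -> match: F0=1 F1=1; commitIndex=1
Op 4: F0 acks idx 1 -> match: F0=1 F1=1; commitIndex=1
Op 5: append 1 -> log_len=2
Op 6: F0 acks idx 1 -> match: F0=1 F1=1; commitIndex=1
Op 7: append 3 -> log_len=5
Op 8: F0 acks idx 5 -> match: F0=5 F1=1; commitIndex=5
Op 9: F0 acks idx 2 -> match: F0=5 F1=1; commitIndex=5

Answer: 1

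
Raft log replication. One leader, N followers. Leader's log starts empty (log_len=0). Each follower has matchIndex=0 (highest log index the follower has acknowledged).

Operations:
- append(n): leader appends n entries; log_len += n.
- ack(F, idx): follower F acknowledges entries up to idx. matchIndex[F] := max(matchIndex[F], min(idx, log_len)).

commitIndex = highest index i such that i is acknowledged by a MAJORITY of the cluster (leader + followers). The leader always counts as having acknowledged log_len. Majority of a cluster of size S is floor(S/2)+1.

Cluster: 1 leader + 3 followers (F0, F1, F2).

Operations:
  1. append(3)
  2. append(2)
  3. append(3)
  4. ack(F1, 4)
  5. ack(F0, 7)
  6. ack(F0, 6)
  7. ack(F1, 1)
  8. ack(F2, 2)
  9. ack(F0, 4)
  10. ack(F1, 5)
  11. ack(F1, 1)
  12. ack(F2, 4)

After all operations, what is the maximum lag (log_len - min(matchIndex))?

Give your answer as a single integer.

Op 1: append 3 -> log_len=3
Op 2: append 2 -> log_len=5
Op 3: append 3 -> log_len=8
Op 4: F1 acks idx 4 -> match: F0=0 F1=4 F2=0; commitIndex=0
Op 5: F0 acks idx 7 -> match: F0=7 F1=4 F2=0; commitIndex=4
Op 6: F0 acks idx 6 -> match: F0=7 F1=4 F2=0; commitIndex=4
Op 7: F1 acks idx 1 -> match: F0=7 F1=4 F2=0; commitIndex=4
Op 8: F2 acks idx 2 -> match: F0=7 F1=4 F2=2; commitIndex=4
Op 9: F0 acks idx 4 -> match: F0=7 F1=4 F2=2; commitIndex=4
Op 10: F1 acks idx 5 -> match: F0=7 F1=5 F2=2; commitIndex=5
Op 11: F1 acks idx 1 -> match: F0=7 F1=5 F2=2; commitIndex=5
Op 12: F2 acks idx 4 -> match: F0=7 F1=5 F2=4; commitIndex=5

Answer: 4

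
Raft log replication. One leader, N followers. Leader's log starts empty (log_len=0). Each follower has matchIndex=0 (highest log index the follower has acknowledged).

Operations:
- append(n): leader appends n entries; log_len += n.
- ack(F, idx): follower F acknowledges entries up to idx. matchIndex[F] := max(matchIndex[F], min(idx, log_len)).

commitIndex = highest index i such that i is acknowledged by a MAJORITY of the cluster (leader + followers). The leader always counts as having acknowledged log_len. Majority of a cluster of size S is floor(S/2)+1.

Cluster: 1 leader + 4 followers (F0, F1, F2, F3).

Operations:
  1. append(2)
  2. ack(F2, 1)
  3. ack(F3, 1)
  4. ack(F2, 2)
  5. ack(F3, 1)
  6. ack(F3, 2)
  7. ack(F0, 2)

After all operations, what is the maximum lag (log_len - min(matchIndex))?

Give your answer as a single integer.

Answer: 2

Derivation:
Op 1: append 2 -> log_len=2
Op 2: F2 acks idx 1 -> match: F0=0 F1=0 F2=1 F3=0; commitIndex=0
Op 3: F3 acks idx 1 -> match: F0=0 F1=0 F2=1 F3=1; commitIndex=1
Op 4: F2 acks idx 2 -> match: F0=0 F1=0 F2=2 F3=1; commitIndex=1
Op 5: F3 acks idx 1 -> match: F0=0 F1=0 F2=2 F3=1; commitIndex=1
Op 6: F3 acks idx 2 -> match: F0=0 F1=0 F2=2 F3=2; commitIndex=2
Op 7: F0 acks idx 2 -> match: F0=2 F1=0 F2=2 F3=2; commitIndex=2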